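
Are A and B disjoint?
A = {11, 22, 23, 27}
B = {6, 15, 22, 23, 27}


Disjoint means A ∩ B = ∅.
A ∩ B = {22, 23, 27}
A ∩ B ≠ ∅, so A and B are NOT disjoint.

No, A and B are not disjoint (A ∩ B = {22, 23, 27})


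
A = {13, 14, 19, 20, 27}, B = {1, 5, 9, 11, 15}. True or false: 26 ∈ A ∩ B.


A = {13, 14, 19, 20, 27}, B = {1, 5, 9, 11, 15}
A ∩ B = elements in both A and B
A ∩ B = ∅
Checking if 26 ∈ A ∩ B
26 is not in A ∩ B → False

26 ∉ A ∩ B


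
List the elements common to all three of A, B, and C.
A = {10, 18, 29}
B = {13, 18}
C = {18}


A ∩ B = {18}
(A ∩ B) ∩ C = {18}

A ∩ B ∩ C = {18}


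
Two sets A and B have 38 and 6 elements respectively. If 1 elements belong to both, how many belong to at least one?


|A ∪ B| = |A| + |B| - |A ∩ B|
= 38 + 6 - 1
= 43

|A ∪ B| = 43


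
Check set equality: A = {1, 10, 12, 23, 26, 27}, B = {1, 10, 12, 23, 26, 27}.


Two sets are equal iff they have exactly the same elements.
A = {1, 10, 12, 23, 26, 27}
B = {1, 10, 12, 23, 26, 27}
Same elements → A = B

Yes, A = B


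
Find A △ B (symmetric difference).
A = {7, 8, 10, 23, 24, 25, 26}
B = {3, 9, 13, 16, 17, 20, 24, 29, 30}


A △ B = (A \ B) ∪ (B \ A) = elements in exactly one of A or B
A \ B = {7, 8, 10, 23, 25, 26}
B \ A = {3, 9, 13, 16, 17, 20, 29, 30}
A △ B = {3, 7, 8, 9, 10, 13, 16, 17, 20, 23, 25, 26, 29, 30}

A △ B = {3, 7, 8, 9, 10, 13, 16, 17, 20, 23, 25, 26, 29, 30}


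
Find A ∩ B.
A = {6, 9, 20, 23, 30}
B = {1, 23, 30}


A ∩ B = elements in both A and B
A = {6, 9, 20, 23, 30}
B = {1, 23, 30}
A ∩ B = {23, 30}

A ∩ B = {23, 30}


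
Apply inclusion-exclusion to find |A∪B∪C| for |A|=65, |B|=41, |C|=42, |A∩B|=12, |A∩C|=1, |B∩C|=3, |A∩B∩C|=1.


|A∪B∪C| = |A|+|B|+|C| - |A∩B|-|A∩C|-|B∩C| + |A∩B∩C|
= 65+41+42 - 12-1-3 + 1
= 148 - 16 + 1
= 133

|A ∪ B ∪ C| = 133


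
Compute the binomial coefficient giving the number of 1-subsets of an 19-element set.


C(n,k) = n! / (k!(n-k)!)
C(19,1) = 19! / (1!18!)
= 19

C(19,1) = 19


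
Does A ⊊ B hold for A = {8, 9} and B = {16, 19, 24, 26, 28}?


A ⊂ B requires: A ⊆ B AND A ≠ B.
A ⊆ B? No
A ⊄ B, so A is not a proper subset.

No, A is not a proper subset of B


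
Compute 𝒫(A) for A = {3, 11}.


|A| = 2, so |P(A)| = 2^2 = 4
Enumerate subsets by cardinality (0 to 2):
∅, {3}, {11}, {3, 11}

P(A) has 4 subsets: ∅, {3}, {11}, {3, 11}


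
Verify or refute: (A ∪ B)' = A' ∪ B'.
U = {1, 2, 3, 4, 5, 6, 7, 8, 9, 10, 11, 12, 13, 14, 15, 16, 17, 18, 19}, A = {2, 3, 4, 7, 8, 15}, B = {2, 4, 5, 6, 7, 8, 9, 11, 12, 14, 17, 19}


LHS: A ∪ B = {2, 3, 4, 5, 6, 7, 8, 9, 11, 12, 14, 15, 17, 19}
(A ∪ B)' = U \ (A ∪ B) = {1, 10, 13, 16, 18}
A' = {1, 5, 6, 9, 10, 11, 12, 13, 14, 16, 17, 18, 19}, B' = {1, 3, 10, 13, 15, 16, 18}
Claimed RHS: A' ∪ B' = {1, 3, 5, 6, 9, 10, 11, 12, 13, 14, 15, 16, 17, 18, 19}
Identity is INVALID: LHS = {1, 10, 13, 16, 18} but the RHS claimed here equals {1, 3, 5, 6, 9, 10, 11, 12, 13, 14, 15, 16, 17, 18, 19}. The correct form is (A ∪ B)' = A' ∩ B'.

Identity is invalid: (A ∪ B)' = {1, 10, 13, 16, 18} but A' ∪ B' = {1, 3, 5, 6, 9, 10, 11, 12, 13, 14, 15, 16, 17, 18, 19}. The correct De Morgan law is (A ∪ B)' = A' ∩ B'.


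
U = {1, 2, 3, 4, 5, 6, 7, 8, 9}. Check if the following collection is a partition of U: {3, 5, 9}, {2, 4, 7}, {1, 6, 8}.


A partition requires: (1) non-empty parts, (2) pairwise disjoint, (3) union = U
Parts: {3, 5, 9}, {2, 4, 7}, {1, 6, 8}
Union of parts: {1, 2, 3, 4, 5, 6, 7, 8, 9}
U = {1, 2, 3, 4, 5, 6, 7, 8, 9}
All non-empty? True
Pairwise disjoint? True
Covers U? True

Yes, valid partition


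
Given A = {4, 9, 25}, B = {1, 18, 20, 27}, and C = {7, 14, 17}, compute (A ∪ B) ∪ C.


A ∪ B = {1, 4, 9, 18, 20, 25, 27}
(A ∪ B) ∪ C = {1, 4, 7, 9, 14, 17, 18, 20, 25, 27}

A ∪ B ∪ C = {1, 4, 7, 9, 14, 17, 18, 20, 25, 27}


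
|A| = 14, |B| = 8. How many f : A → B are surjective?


n = |A| = 14, k = |B| = 8. Surjections via inclusion-exclusion:
S(n,k) = Σ(-1)^i × C(k,i) × (k-i)^n, i=0 to k
i=0: (-1)^0×C(8,0)×8^14 = 4398046511104
i=1: (-1)^1×C(8,1)×7^14 = -5425784582792
i=2: (-1)^2×C(8,2)×6^14 = 2194196594688
i=3: (-1)^3×C(8,3)×5^14 = -341796875000
i=4: (-1)^4×C(8,4)×4^14 = 18790481920
i=5: (-1)^5×C(8,5)×3^14 = -267846264
i=6: (-1)^6×C(8,6)×2^14 = 458752
i=7: (-1)^7×C(8,7)×1^14 = -8
i=8: (-1)^8×C(8,8)×0^14 = 0
Total = 843184742400

Number of surjections = 843184742400


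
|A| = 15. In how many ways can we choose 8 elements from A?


C(n,k) = n! / (k!(n-k)!)
C(15,8) = 15! / (8!7!)
= 6435

C(15,8) = 6435


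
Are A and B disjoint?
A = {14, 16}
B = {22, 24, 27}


Disjoint means A ∩ B = ∅.
A ∩ B = ∅
A ∩ B = ∅, so A and B are disjoint.

Yes, A and B are disjoint


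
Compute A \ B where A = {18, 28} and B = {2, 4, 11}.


A \ B = elements in A but not in B
A = {18, 28}
B = {2, 4, 11}
Remove from A any elements in B
A \ B = {18, 28}

A \ B = {18, 28}


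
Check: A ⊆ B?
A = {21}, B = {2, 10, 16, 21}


A ⊆ B means every element of A is in B.
All elements of A are in B.
So A ⊆ B.

Yes, A ⊆ B


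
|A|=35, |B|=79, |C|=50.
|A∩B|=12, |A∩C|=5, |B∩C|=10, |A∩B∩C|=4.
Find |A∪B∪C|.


|A∪B∪C| = |A|+|B|+|C| - |A∩B|-|A∩C|-|B∩C| + |A∩B∩C|
= 35+79+50 - 12-5-10 + 4
= 164 - 27 + 4
= 141

|A ∪ B ∪ C| = 141


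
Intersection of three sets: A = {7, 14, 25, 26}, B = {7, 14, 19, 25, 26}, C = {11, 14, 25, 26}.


A ∩ B = {7, 14, 25, 26}
(A ∩ B) ∩ C = {14, 25, 26}

A ∩ B ∩ C = {14, 25, 26}


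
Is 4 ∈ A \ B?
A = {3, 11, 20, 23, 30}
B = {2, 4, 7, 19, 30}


A = {3, 11, 20, 23, 30}, B = {2, 4, 7, 19, 30}
A \ B = elements in A but not in B
A \ B = {3, 11, 20, 23}
Checking if 4 ∈ A \ B
4 is not in A \ B → False

4 ∉ A \ B


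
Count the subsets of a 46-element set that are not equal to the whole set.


Total subsets = 2^n = 2^46 = 70368744177664
Proper subsets exclude the set itself: 2^n - 1
= 70368744177664 - 1
= 70368744177663

Number of proper subsets = 70368744177663


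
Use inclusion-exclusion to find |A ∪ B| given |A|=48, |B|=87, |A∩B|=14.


|A ∪ B| = |A| + |B| - |A ∩ B|
= 48 + 87 - 14
= 121

|A ∪ B| = 121


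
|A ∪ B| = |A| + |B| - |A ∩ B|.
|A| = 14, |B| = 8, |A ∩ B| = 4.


|A ∪ B| = |A| + |B| - |A ∩ B|
= 14 + 8 - 4
= 18

|A ∪ B| = 18


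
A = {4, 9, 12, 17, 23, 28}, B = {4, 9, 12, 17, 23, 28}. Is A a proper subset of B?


A ⊂ B requires: A ⊆ B AND A ≠ B.
A ⊆ B? Yes
A = B? Yes
A = B, so A is not a PROPER subset.

No, A is not a proper subset of B


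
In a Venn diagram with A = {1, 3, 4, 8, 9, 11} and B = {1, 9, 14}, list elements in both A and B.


A = {1, 3, 4, 8, 9, 11}
B = {1, 9, 14}
Region: in both A and B
Elements: {1, 9}

Elements in both A and B: {1, 9}


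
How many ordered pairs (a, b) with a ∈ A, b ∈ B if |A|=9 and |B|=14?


|A × B| = |A| × |B|
= 9 × 14
= 126

|A × B| = 126


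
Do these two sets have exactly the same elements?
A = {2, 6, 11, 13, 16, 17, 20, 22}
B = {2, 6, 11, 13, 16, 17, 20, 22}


Two sets are equal iff they have exactly the same elements.
A = {2, 6, 11, 13, 16, 17, 20, 22}
B = {2, 6, 11, 13, 16, 17, 20, 22}
Same elements → A = B

Yes, A = B


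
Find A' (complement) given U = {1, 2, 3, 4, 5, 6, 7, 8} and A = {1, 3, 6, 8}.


Aᶜ = U \ A = elements in U but not in A
U = {1, 2, 3, 4, 5, 6, 7, 8}
A = {1, 3, 6, 8}
Aᶜ = {2, 4, 5, 7}

Aᶜ = {2, 4, 5, 7}


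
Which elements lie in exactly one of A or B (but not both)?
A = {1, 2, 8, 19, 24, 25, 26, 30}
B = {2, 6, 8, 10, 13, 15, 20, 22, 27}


A △ B = (A \ B) ∪ (B \ A) = elements in exactly one of A or B
A \ B = {1, 19, 24, 25, 26, 30}
B \ A = {6, 10, 13, 15, 20, 22, 27}
A △ B = {1, 6, 10, 13, 15, 19, 20, 22, 24, 25, 26, 27, 30}

A △ B = {1, 6, 10, 13, 15, 19, 20, 22, 24, 25, 26, 27, 30}


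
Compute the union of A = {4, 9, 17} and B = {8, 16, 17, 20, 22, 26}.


A ∪ B = all elements in A or B (or both)
A = {4, 9, 17}
B = {8, 16, 17, 20, 22, 26}
A ∪ B = {4, 8, 9, 16, 17, 20, 22, 26}

A ∪ B = {4, 8, 9, 16, 17, 20, 22, 26}


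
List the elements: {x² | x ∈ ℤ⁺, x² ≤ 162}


Checking each candidate:
Condition: positive perfect squares ≤ 162
Result = {1, 4, 9, 16, 25, 36, 49, 64, 81, 100, 121, 144}

{1, 4, 9, 16, 25, 36, 49, 64, 81, 100, 121, 144}


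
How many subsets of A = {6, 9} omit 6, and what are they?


A subset of A that omits 6 is a subset of A \ {6}, so there are 2^(n-1) = 2^1 = 2 of them.
Subsets excluding 6: ∅, {9}

Subsets excluding 6 (2 total): ∅, {9}


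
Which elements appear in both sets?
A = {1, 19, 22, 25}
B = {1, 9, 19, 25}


A ∩ B = elements in both A and B
A = {1, 19, 22, 25}
B = {1, 9, 19, 25}
A ∩ B = {1, 19, 25}

A ∩ B = {1, 19, 25}


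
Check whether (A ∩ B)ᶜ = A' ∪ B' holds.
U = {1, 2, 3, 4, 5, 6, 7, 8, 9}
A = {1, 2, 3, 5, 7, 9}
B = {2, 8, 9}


LHS: A ∩ B = {2, 9}
(A ∩ B)' = U \ (A ∩ B) = {1, 3, 4, 5, 6, 7, 8}
A' = {4, 6, 8}, B' = {1, 3, 4, 5, 6, 7}
Claimed RHS: A' ∪ B' = {1, 3, 4, 5, 6, 7, 8}
Identity is VALID: LHS = RHS = {1, 3, 4, 5, 6, 7, 8} ✓

Identity is valid. (A ∩ B)' = A' ∪ B' = {1, 3, 4, 5, 6, 7, 8}


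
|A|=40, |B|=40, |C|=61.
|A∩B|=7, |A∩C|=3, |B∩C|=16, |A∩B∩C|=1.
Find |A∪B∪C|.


|A∪B∪C| = |A|+|B|+|C| - |A∩B|-|A∩C|-|B∩C| + |A∩B∩C|
= 40+40+61 - 7-3-16 + 1
= 141 - 26 + 1
= 116

|A ∪ B ∪ C| = 116


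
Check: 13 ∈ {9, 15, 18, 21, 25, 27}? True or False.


A = {9, 15, 18, 21, 25, 27}
Checking if 13 is in A
13 is not in A → False

13 ∉ A


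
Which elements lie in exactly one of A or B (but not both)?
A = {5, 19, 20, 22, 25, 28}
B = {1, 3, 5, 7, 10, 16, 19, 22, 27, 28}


A △ B = (A \ B) ∪ (B \ A) = elements in exactly one of A or B
A \ B = {20, 25}
B \ A = {1, 3, 7, 10, 16, 27}
A △ B = {1, 3, 7, 10, 16, 20, 25, 27}

A △ B = {1, 3, 7, 10, 16, 20, 25, 27}


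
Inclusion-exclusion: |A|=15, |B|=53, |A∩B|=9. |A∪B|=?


|A ∪ B| = |A| + |B| - |A ∩ B|
= 15 + 53 - 9
= 59

|A ∪ B| = 59


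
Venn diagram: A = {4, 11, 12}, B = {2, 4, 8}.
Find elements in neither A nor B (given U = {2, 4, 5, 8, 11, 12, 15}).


A = {4, 11, 12}
B = {2, 4, 8}
Region: in neither A nor B (given U = {2, 4, 5, 8, 11, 12, 15})
Elements: {5, 15}

Elements in neither A nor B (given U = {2, 4, 5, 8, 11, 12, 15}): {5, 15}


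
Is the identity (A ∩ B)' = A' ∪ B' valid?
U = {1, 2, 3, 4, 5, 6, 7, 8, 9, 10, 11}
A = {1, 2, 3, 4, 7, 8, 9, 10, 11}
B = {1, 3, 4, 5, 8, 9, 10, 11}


LHS: A ∩ B = {1, 3, 4, 8, 9, 10, 11}
(A ∩ B)' = U \ (A ∩ B) = {2, 5, 6, 7}
A' = {5, 6}, B' = {2, 6, 7}
Claimed RHS: A' ∪ B' = {2, 5, 6, 7}
Identity is VALID: LHS = RHS = {2, 5, 6, 7} ✓

Identity is valid. (A ∩ B)' = A' ∪ B' = {2, 5, 6, 7}


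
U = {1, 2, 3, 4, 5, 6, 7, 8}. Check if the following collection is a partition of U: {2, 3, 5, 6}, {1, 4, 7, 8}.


A partition requires: (1) non-empty parts, (2) pairwise disjoint, (3) union = U
Parts: {2, 3, 5, 6}, {1, 4, 7, 8}
Union of parts: {1, 2, 3, 4, 5, 6, 7, 8}
U = {1, 2, 3, 4, 5, 6, 7, 8}
All non-empty? True
Pairwise disjoint? True
Covers U? True

Yes, valid partition


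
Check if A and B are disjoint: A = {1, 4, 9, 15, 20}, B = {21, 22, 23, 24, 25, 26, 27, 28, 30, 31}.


Disjoint means A ∩ B = ∅.
A ∩ B = ∅
A ∩ B = ∅, so A and B are disjoint.

Yes, A and B are disjoint


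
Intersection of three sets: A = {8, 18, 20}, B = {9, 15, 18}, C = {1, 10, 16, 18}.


A ∩ B = {18}
(A ∩ B) ∩ C = {18}

A ∩ B ∩ C = {18}


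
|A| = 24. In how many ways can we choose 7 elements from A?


C(n,k) = n! / (k!(n-k)!)
C(24,7) = 24! / (7!17!)
= 346104

C(24,7) = 346104


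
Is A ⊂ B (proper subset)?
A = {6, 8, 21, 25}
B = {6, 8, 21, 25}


A ⊂ B requires: A ⊆ B AND A ≠ B.
A ⊆ B? Yes
A = B? Yes
A = B, so A is not a PROPER subset.

No, A is not a proper subset of B


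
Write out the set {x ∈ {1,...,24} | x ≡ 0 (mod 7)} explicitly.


Checking each candidate:
Condition: x in {1,...,24} with x ≡ 0 (mod 7)
Result = {7, 14, 21}

{7, 14, 21}


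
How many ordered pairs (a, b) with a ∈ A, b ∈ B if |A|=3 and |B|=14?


|A × B| = |A| × |B|
= 3 × 14
= 42

|A × B| = 42


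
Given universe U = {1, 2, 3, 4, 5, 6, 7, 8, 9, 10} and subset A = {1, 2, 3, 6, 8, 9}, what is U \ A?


Aᶜ = U \ A = elements in U but not in A
U = {1, 2, 3, 4, 5, 6, 7, 8, 9, 10}
A = {1, 2, 3, 6, 8, 9}
Aᶜ = {4, 5, 7, 10}

Aᶜ = {4, 5, 7, 10}


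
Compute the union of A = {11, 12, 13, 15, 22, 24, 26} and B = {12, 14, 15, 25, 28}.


A ∪ B = all elements in A or B (or both)
A = {11, 12, 13, 15, 22, 24, 26}
B = {12, 14, 15, 25, 28}
A ∪ B = {11, 12, 13, 14, 15, 22, 24, 25, 26, 28}

A ∪ B = {11, 12, 13, 14, 15, 22, 24, 25, 26, 28}


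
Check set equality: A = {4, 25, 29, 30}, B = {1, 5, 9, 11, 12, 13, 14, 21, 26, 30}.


Two sets are equal iff they have exactly the same elements.
A = {4, 25, 29, 30}
B = {1, 5, 9, 11, 12, 13, 14, 21, 26, 30}
Differences: {1, 4, 5, 9, 11, 12, 13, 14, 21, 25, 26, 29}
A ≠ B

No, A ≠ B


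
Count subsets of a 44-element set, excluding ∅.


Total subsets = 2^n = 2^44 = 17592186044416
Non-empty subsets exclude the empty set: 2^n - 1
= 17592186044416 - 1
= 17592186044415

Number of non-empty subsets = 17592186044415


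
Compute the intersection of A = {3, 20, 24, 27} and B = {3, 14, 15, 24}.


A ∩ B = elements in both A and B
A = {3, 20, 24, 27}
B = {3, 14, 15, 24}
A ∩ B = {3, 24}

A ∩ B = {3, 24}


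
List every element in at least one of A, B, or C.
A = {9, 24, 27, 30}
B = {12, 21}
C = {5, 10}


A ∪ B = {9, 12, 21, 24, 27, 30}
(A ∪ B) ∪ C = {5, 9, 10, 12, 21, 24, 27, 30}

A ∪ B ∪ C = {5, 9, 10, 12, 21, 24, 27, 30}


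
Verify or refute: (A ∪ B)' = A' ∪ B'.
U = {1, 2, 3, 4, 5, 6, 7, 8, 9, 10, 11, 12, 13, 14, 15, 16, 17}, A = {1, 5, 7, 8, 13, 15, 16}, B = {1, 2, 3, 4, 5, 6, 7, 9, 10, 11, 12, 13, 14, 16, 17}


LHS: A ∪ B = {1, 2, 3, 4, 5, 6, 7, 8, 9, 10, 11, 12, 13, 14, 15, 16, 17}
(A ∪ B)' = U \ (A ∪ B) = ∅
A' = {2, 3, 4, 6, 9, 10, 11, 12, 14, 17}, B' = {8, 15}
Claimed RHS: A' ∪ B' = {2, 3, 4, 6, 8, 9, 10, 11, 12, 14, 15, 17}
Identity is INVALID: LHS = ∅ but the RHS claimed here equals {2, 3, 4, 6, 8, 9, 10, 11, 12, 14, 15, 17}. The correct form is (A ∪ B)' = A' ∩ B'.

Identity is invalid: (A ∪ B)' = ∅ but A' ∪ B' = {2, 3, 4, 6, 8, 9, 10, 11, 12, 14, 15, 17}. The correct De Morgan law is (A ∪ B)' = A' ∩ B'.


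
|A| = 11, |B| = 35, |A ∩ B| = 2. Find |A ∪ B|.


|A ∪ B| = |A| + |B| - |A ∩ B|
= 11 + 35 - 2
= 44

|A ∪ B| = 44


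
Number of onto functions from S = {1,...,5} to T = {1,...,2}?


n = |S| = 5, k = |T| = 2. Surjections via inclusion-exclusion:
S(n,k) = Σ(-1)^i × C(k,i) × (k-i)^n, i=0 to k
i=0: (-1)^0×C(2,0)×2^5 = 32
i=1: (-1)^1×C(2,1)×1^5 = -2
i=2: (-1)^2×C(2,2)×0^5 = 0
Total = 30

Number of surjections = 30


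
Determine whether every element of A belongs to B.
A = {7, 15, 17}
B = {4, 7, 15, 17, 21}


A ⊆ B means every element of A is in B.
All elements of A are in B.
So A ⊆ B.

Yes, A ⊆ B


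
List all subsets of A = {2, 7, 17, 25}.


|A| = 4, so |P(A)| = 2^4 = 16
Enumerate subsets by cardinality (0 to 4):
∅, {2}, {7}, {17}, {25}, {2, 7}, {2, 17}, {2, 25}, {7, 17}, {7, 25}, {17, 25}, {2, 7, 17}, {2, 7, 25}, {2, 17, 25}, {7, 17, 25}, {2, 7, 17, 25}

P(A) has 16 subsets: ∅, {2}, {7}, {17}, {25}, {2, 7}, {2, 17}, {2, 25}, {7, 17}, {7, 25}, {17, 25}, {2, 7, 17}, {2, 7, 25}, {2, 17, 25}, {7, 17, 25}, {2, 7, 17, 25}


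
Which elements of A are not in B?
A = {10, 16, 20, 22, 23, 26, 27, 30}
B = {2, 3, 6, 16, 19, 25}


A \ B = elements in A but not in B
A = {10, 16, 20, 22, 23, 26, 27, 30}
B = {2, 3, 6, 16, 19, 25}
Remove from A any elements in B
A \ B = {10, 20, 22, 23, 26, 27, 30}

A \ B = {10, 20, 22, 23, 26, 27, 30}


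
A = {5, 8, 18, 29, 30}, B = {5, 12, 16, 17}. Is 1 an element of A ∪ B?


A = {5, 8, 18, 29, 30}, B = {5, 12, 16, 17}
A ∪ B = all elements in A or B
A ∪ B = {5, 8, 12, 16, 17, 18, 29, 30}
Checking if 1 ∈ A ∪ B
1 is not in A ∪ B → False

1 ∉ A ∪ B


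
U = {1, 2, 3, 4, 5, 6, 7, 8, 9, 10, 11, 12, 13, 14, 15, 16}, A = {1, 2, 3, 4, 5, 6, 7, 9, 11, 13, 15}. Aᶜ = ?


Aᶜ = U \ A = elements in U but not in A
U = {1, 2, 3, 4, 5, 6, 7, 8, 9, 10, 11, 12, 13, 14, 15, 16}
A = {1, 2, 3, 4, 5, 6, 7, 9, 11, 13, 15}
Aᶜ = {8, 10, 12, 14, 16}

Aᶜ = {8, 10, 12, 14, 16}


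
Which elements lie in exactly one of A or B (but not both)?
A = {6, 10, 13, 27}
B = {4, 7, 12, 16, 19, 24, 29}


A △ B = (A \ B) ∪ (B \ A) = elements in exactly one of A or B
A \ B = {6, 10, 13, 27}
B \ A = {4, 7, 12, 16, 19, 24, 29}
A △ B = {4, 6, 7, 10, 12, 13, 16, 19, 24, 27, 29}

A △ B = {4, 6, 7, 10, 12, 13, 16, 19, 24, 27, 29}


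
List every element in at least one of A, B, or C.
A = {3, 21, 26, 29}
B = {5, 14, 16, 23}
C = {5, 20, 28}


A ∪ B = {3, 5, 14, 16, 21, 23, 26, 29}
(A ∪ B) ∪ C = {3, 5, 14, 16, 20, 21, 23, 26, 28, 29}

A ∪ B ∪ C = {3, 5, 14, 16, 20, 21, 23, 26, 28, 29}


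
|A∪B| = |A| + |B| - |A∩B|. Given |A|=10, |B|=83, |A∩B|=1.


|A ∪ B| = |A| + |B| - |A ∩ B|
= 10 + 83 - 1
= 92

|A ∪ B| = 92


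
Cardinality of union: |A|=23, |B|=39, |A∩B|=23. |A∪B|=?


|A ∪ B| = |A| + |B| - |A ∩ B|
= 23 + 39 - 23
= 39

|A ∪ B| = 39


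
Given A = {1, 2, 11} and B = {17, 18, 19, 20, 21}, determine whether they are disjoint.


Disjoint means A ∩ B = ∅.
A ∩ B = ∅
A ∩ B = ∅, so A and B are disjoint.

Yes, A and B are disjoint


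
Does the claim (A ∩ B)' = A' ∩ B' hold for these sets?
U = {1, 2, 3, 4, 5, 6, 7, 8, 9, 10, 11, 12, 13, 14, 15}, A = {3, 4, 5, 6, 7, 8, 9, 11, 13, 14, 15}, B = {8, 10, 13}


LHS: A ∩ B = {8, 13}
(A ∩ B)' = U \ (A ∩ B) = {1, 2, 3, 4, 5, 6, 7, 9, 10, 11, 12, 14, 15}
A' = {1, 2, 10, 12}, B' = {1, 2, 3, 4, 5, 6, 7, 9, 11, 12, 14, 15}
Claimed RHS: A' ∩ B' = {1, 2, 12}
Identity is INVALID: LHS = {1, 2, 3, 4, 5, 6, 7, 9, 10, 11, 12, 14, 15} but the RHS claimed here equals {1, 2, 12}. The correct form is (A ∩ B)' = A' ∪ B'.

Identity is invalid: (A ∩ B)' = {1, 2, 3, 4, 5, 6, 7, 9, 10, 11, 12, 14, 15} but A' ∩ B' = {1, 2, 12}. The correct De Morgan law is (A ∩ B)' = A' ∪ B'.


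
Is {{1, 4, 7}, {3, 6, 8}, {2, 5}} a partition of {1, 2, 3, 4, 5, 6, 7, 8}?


A partition requires: (1) non-empty parts, (2) pairwise disjoint, (3) union = U
Parts: {1, 4, 7}, {3, 6, 8}, {2, 5}
Union of parts: {1, 2, 3, 4, 5, 6, 7, 8}
U = {1, 2, 3, 4, 5, 6, 7, 8}
All non-empty? True
Pairwise disjoint? True
Covers U? True

Yes, valid partition


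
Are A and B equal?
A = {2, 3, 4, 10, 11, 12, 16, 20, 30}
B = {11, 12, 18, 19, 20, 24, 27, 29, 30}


Two sets are equal iff they have exactly the same elements.
A = {2, 3, 4, 10, 11, 12, 16, 20, 30}
B = {11, 12, 18, 19, 20, 24, 27, 29, 30}
Differences: {2, 3, 4, 10, 16, 18, 19, 24, 27, 29}
A ≠ B

No, A ≠ B


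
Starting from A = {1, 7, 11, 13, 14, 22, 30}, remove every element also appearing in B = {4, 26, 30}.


A \ B = elements in A but not in B
A = {1, 7, 11, 13, 14, 22, 30}
B = {4, 26, 30}
Remove from A any elements in B
A \ B = {1, 7, 11, 13, 14, 22}

A \ B = {1, 7, 11, 13, 14, 22}


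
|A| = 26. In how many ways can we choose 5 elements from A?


C(n,k) = n! / (k!(n-k)!)
C(26,5) = 26! / (5!21!)
= 65780

C(26,5) = 65780


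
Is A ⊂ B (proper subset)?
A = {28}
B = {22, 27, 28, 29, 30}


A ⊂ B requires: A ⊆ B AND A ≠ B.
A ⊆ B? Yes
A = B? No
A ⊂ B: Yes (A is a proper subset of B)

Yes, A ⊂ B


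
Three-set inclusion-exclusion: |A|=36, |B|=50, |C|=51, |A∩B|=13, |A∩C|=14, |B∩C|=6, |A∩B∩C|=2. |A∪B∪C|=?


|A∪B∪C| = |A|+|B|+|C| - |A∩B|-|A∩C|-|B∩C| + |A∩B∩C|
= 36+50+51 - 13-14-6 + 2
= 137 - 33 + 2
= 106

|A ∪ B ∪ C| = 106


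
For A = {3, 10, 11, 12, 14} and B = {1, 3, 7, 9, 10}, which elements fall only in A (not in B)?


A = {3, 10, 11, 12, 14}
B = {1, 3, 7, 9, 10}
Region: only in A (not in B)
Elements: {11, 12, 14}

Elements only in A (not in B): {11, 12, 14}


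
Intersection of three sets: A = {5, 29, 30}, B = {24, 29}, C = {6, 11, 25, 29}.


A ∩ B = {29}
(A ∩ B) ∩ C = {29}

A ∩ B ∩ C = {29}


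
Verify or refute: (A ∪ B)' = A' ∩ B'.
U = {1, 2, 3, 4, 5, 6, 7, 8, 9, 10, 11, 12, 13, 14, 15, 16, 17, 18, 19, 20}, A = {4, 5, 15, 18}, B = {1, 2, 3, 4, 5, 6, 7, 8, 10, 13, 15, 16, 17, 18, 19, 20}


LHS: A ∪ B = {1, 2, 3, 4, 5, 6, 7, 8, 10, 13, 15, 16, 17, 18, 19, 20}
(A ∪ B)' = U \ (A ∪ B) = {9, 11, 12, 14}
A' = {1, 2, 3, 6, 7, 8, 9, 10, 11, 12, 13, 14, 16, 17, 19, 20}, B' = {9, 11, 12, 14}
Claimed RHS: A' ∩ B' = {9, 11, 12, 14}
Identity is VALID: LHS = RHS = {9, 11, 12, 14} ✓

Identity is valid. (A ∪ B)' = A' ∩ B' = {9, 11, 12, 14}


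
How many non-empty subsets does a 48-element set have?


Total subsets = 2^n = 2^48 = 281474976710656
Non-empty subsets exclude the empty set: 2^n - 1
= 281474976710656 - 1
= 281474976710655

Number of non-empty subsets = 281474976710655


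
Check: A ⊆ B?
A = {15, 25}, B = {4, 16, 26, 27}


A ⊆ B means every element of A is in B.
Elements in A not in B: {15, 25}
So A ⊄ B.

No, A ⊄ B


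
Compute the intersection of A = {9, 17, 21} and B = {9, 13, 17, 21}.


A ∩ B = elements in both A and B
A = {9, 17, 21}
B = {9, 13, 17, 21}
A ∩ B = {9, 17, 21}

A ∩ B = {9, 17, 21}


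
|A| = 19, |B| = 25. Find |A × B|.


|A × B| = |A| × |B|
= 19 × 25
= 475

|A × B| = 475


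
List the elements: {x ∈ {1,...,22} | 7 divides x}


Checking each candidate:
Condition: multiples of 7 in {1,...,22}
Result = {7, 14, 21}

{7, 14, 21}


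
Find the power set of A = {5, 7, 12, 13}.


|A| = 4, so |P(A)| = 2^4 = 16
Enumerate subsets by cardinality (0 to 4):
∅, {5}, {7}, {12}, {13}, {5, 7}, {5, 12}, {5, 13}, {7, 12}, {7, 13}, {12, 13}, {5, 7, 12}, {5, 7, 13}, {5, 12, 13}, {7, 12, 13}, {5, 7, 12, 13}

P(A) has 16 subsets: ∅, {5}, {7}, {12}, {13}, {5, 7}, {5, 12}, {5, 13}, {7, 12}, {7, 13}, {12, 13}, {5, 7, 12}, {5, 7, 13}, {5, 12, 13}, {7, 12, 13}, {5, 7, 12, 13}


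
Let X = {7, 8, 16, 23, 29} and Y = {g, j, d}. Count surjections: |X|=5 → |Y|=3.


n = |X| = 5, k = |Y| = 3. Surjections via inclusion-exclusion:
S(n,k) = Σ(-1)^i × C(k,i) × (k-i)^n, i=0 to k
i=0: (-1)^0×C(3,0)×3^5 = 243
i=1: (-1)^1×C(3,1)×2^5 = -96
i=2: (-1)^2×C(3,2)×1^5 = 3
i=3: (-1)^3×C(3,3)×0^5 = 0
Total = 150

Number of surjections = 150


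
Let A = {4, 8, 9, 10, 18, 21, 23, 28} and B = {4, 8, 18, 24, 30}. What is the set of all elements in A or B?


A ∪ B = all elements in A or B (or both)
A = {4, 8, 9, 10, 18, 21, 23, 28}
B = {4, 8, 18, 24, 30}
A ∪ B = {4, 8, 9, 10, 18, 21, 23, 24, 28, 30}

A ∪ B = {4, 8, 9, 10, 18, 21, 23, 24, 28, 30}


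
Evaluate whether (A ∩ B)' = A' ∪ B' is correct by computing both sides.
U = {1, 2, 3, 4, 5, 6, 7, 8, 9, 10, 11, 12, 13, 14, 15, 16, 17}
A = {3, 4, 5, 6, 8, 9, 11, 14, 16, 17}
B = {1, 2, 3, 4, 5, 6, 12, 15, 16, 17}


LHS: A ∩ B = {3, 4, 5, 6, 16, 17}
(A ∩ B)' = U \ (A ∩ B) = {1, 2, 7, 8, 9, 10, 11, 12, 13, 14, 15}
A' = {1, 2, 7, 10, 12, 13, 15}, B' = {7, 8, 9, 10, 11, 13, 14}
Claimed RHS: A' ∪ B' = {1, 2, 7, 8, 9, 10, 11, 12, 13, 14, 15}
Identity is VALID: LHS = RHS = {1, 2, 7, 8, 9, 10, 11, 12, 13, 14, 15} ✓

Identity is valid. (A ∩ B)' = A' ∪ B' = {1, 2, 7, 8, 9, 10, 11, 12, 13, 14, 15}


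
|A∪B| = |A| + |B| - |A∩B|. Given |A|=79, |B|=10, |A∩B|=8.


|A ∪ B| = |A| + |B| - |A ∩ B|
= 79 + 10 - 8
= 81

|A ∪ B| = 81


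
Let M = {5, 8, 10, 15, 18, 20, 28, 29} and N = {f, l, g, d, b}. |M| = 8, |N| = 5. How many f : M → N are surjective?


n = |M| = 8, k = |N| = 5. Surjections via inclusion-exclusion:
S(n,k) = Σ(-1)^i × C(k,i) × (k-i)^n, i=0 to k
i=0: (-1)^0×C(5,0)×5^8 = 390625
i=1: (-1)^1×C(5,1)×4^8 = -327680
i=2: (-1)^2×C(5,2)×3^8 = 65610
i=3: (-1)^3×C(5,3)×2^8 = -2560
i=4: (-1)^4×C(5,4)×1^8 = 5
i=5: (-1)^5×C(5,5)×0^8 = 0
Total = 126000

Number of surjections = 126000


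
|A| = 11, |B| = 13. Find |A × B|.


|A × B| = |A| × |B|
= 11 × 13
= 143

|A × B| = 143


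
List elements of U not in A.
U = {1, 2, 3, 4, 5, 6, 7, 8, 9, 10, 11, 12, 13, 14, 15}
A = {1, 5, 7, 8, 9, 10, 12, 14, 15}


Aᶜ = U \ A = elements in U but not in A
U = {1, 2, 3, 4, 5, 6, 7, 8, 9, 10, 11, 12, 13, 14, 15}
A = {1, 5, 7, 8, 9, 10, 12, 14, 15}
Aᶜ = {2, 3, 4, 6, 11, 13}

Aᶜ = {2, 3, 4, 6, 11, 13}


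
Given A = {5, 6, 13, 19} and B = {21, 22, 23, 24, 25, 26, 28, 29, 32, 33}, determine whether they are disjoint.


Disjoint means A ∩ B = ∅.
A ∩ B = ∅
A ∩ B = ∅, so A and B are disjoint.

Yes, A and B are disjoint


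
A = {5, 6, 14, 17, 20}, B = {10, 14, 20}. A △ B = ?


A △ B = (A \ B) ∪ (B \ A) = elements in exactly one of A or B
A \ B = {5, 6, 17}
B \ A = {10}
A △ B = {5, 6, 10, 17}

A △ B = {5, 6, 10, 17}


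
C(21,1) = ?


C(n,k) = n! / (k!(n-k)!)
C(21,1) = 21! / (1!20!)
= 21

C(21,1) = 21


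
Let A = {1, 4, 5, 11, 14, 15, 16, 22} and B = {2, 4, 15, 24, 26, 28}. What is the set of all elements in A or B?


A ∪ B = all elements in A or B (or both)
A = {1, 4, 5, 11, 14, 15, 16, 22}
B = {2, 4, 15, 24, 26, 28}
A ∪ B = {1, 2, 4, 5, 11, 14, 15, 16, 22, 24, 26, 28}

A ∪ B = {1, 2, 4, 5, 11, 14, 15, 16, 22, 24, 26, 28}


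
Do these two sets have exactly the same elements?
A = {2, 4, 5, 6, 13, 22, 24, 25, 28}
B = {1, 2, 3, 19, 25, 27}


Two sets are equal iff they have exactly the same elements.
A = {2, 4, 5, 6, 13, 22, 24, 25, 28}
B = {1, 2, 3, 19, 25, 27}
Differences: {1, 3, 4, 5, 6, 13, 19, 22, 24, 27, 28}
A ≠ B

No, A ≠ B


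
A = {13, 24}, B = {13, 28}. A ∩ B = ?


A ∩ B = elements in both A and B
A = {13, 24}
B = {13, 28}
A ∩ B = {13}

A ∩ B = {13}


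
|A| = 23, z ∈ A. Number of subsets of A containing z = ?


Subsets of A containing z correspond to subsets of A \ {z}, which has 22 elements.
Count = 2^(n-1) = 2^22
= 4194304

Number of subsets containing z = 4194304


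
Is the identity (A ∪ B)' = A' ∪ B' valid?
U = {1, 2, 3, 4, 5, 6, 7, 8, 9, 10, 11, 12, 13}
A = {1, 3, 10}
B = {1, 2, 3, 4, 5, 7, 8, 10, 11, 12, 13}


LHS: A ∪ B = {1, 2, 3, 4, 5, 7, 8, 10, 11, 12, 13}
(A ∪ B)' = U \ (A ∪ B) = {6, 9}
A' = {2, 4, 5, 6, 7, 8, 9, 11, 12, 13}, B' = {6, 9}
Claimed RHS: A' ∪ B' = {2, 4, 5, 6, 7, 8, 9, 11, 12, 13}
Identity is INVALID: LHS = {6, 9} but the RHS claimed here equals {2, 4, 5, 6, 7, 8, 9, 11, 12, 13}. The correct form is (A ∪ B)' = A' ∩ B'.

Identity is invalid: (A ∪ B)' = {6, 9} but A' ∪ B' = {2, 4, 5, 6, 7, 8, 9, 11, 12, 13}. The correct De Morgan law is (A ∪ B)' = A' ∩ B'.


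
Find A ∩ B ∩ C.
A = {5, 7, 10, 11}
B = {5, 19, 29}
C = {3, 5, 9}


A ∩ B = {5}
(A ∩ B) ∩ C = {5}

A ∩ B ∩ C = {5}


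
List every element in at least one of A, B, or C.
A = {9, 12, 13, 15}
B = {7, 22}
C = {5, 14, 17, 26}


A ∪ B = {7, 9, 12, 13, 15, 22}
(A ∪ B) ∪ C = {5, 7, 9, 12, 13, 14, 15, 17, 22, 26}

A ∪ B ∪ C = {5, 7, 9, 12, 13, 14, 15, 17, 22, 26}


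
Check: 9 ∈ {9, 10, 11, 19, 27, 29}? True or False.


A = {9, 10, 11, 19, 27, 29}
Checking if 9 is in A
9 is in A → True

9 ∈ A


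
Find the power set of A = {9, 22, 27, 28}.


|A| = 4, so |P(A)| = 2^4 = 16
Enumerate subsets by cardinality (0 to 4):
∅, {9}, {22}, {27}, {28}, {9, 22}, {9, 27}, {9, 28}, {22, 27}, {22, 28}, {27, 28}, {9, 22, 27}, {9, 22, 28}, {9, 27, 28}, {22, 27, 28}, {9, 22, 27, 28}

P(A) has 16 subsets: ∅, {9}, {22}, {27}, {28}, {9, 22}, {9, 27}, {9, 28}, {22, 27}, {22, 28}, {27, 28}, {9, 22, 27}, {9, 22, 28}, {9, 27, 28}, {22, 27, 28}, {9, 22, 27, 28}


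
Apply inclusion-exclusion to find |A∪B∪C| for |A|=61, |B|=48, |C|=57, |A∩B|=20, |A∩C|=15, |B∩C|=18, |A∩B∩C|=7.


|A∪B∪C| = |A|+|B|+|C| - |A∩B|-|A∩C|-|B∩C| + |A∩B∩C|
= 61+48+57 - 20-15-18 + 7
= 166 - 53 + 7
= 120

|A ∪ B ∪ C| = 120


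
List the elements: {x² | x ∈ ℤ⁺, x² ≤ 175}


Checking each candidate:
Condition: positive perfect squares ≤ 175
Result = {1, 4, 9, 16, 25, 36, 49, 64, 81, 100, 121, 144, 169}

{1, 4, 9, 16, 25, 36, 49, 64, 81, 100, 121, 144, 169}


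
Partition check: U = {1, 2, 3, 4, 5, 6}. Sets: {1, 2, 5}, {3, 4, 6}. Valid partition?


A partition requires: (1) non-empty parts, (2) pairwise disjoint, (3) union = U
Parts: {1, 2, 5}, {3, 4, 6}
Union of parts: {1, 2, 3, 4, 5, 6}
U = {1, 2, 3, 4, 5, 6}
All non-empty? True
Pairwise disjoint? True
Covers U? True

Yes, valid partition


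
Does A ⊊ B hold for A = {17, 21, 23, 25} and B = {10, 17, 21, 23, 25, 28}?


A ⊂ B requires: A ⊆ B AND A ≠ B.
A ⊆ B? Yes
A = B? No
A ⊂ B: Yes (A is a proper subset of B)

Yes, A ⊂ B


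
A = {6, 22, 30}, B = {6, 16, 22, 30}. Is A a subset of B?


A ⊆ B means every element of A is in B.
All elements of A are in B.
So A ⊆ B.

Yes, A ⊆ B


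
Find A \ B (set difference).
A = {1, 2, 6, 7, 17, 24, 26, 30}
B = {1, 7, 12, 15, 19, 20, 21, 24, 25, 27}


A \ B = elements in A but not in B
A = {1, 2, 6, 7, 17, 24, 26, 30}
B = {1, 7, 12, 15, 19, 20, 21, 24, 25, 27}
Remove from A any elements in B
A \ B = {2, 6, 17, 26, 30}

A \ B = {2, 6, 17, 26, 30}


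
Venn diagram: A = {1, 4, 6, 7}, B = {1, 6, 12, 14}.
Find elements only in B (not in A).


A = {1, 4, 6, 7}
B = {1, 6, 12, 14}
Region: only in B (not in A)
Elements: {12, 14}

Elements only in B (not in A): {12, 14}


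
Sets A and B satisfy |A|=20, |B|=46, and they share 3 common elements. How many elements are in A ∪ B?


|A ∪ B| = |A| + |B| - |A ∩ B|
= 20 + 46 - 3
= 63

|A ∪ B| = 63


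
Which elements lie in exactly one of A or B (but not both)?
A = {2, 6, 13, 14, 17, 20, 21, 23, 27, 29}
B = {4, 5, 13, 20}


A △ B = (A \ B) ∪ (B \ A) = elements in exactly one of A or B
A \ B = {2, 6, 14, 17, 21, 23, 27, 29}
B \ A = {4, 5}
A △ B = {2, 4, 5, 6, 14, 17, 21, 23, 27, 29}

A △ B = {2, 4, 5, 6, 14, 17, 21, 23, 27, 29}


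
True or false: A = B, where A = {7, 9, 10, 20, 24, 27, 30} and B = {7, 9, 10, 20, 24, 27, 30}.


Two sets are equal iff they have exactly the same elements.
A = {7, 9, 10, 20, 24, 27, 30}
B = {7, 9, 10, 20, 24, 27, 30}
Same elements → A = B

Yes, A = B


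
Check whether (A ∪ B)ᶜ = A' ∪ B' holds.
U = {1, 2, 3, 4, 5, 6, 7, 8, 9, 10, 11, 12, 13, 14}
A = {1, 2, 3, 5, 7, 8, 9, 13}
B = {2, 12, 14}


LHS: A ∪ B = {1, 2, 3, 5, 7, 8, 9, 12, 13, 14}
(A ∪ B)' = U \ (A ∪ B) = {4, 6, 10, 11}
A' = {4, 6, 10, 11, 12, 14}, B' = {1, 3, 4, 5, 6, 7, 8, 9, 10, 11, 13}
Claimed RHS: A' ∪ B' = {1, 3, 4, 5, 6, 7, 8, 9, 10, 11, 12, 13, 14}
Identity is INVALID: LHS = {4, 6, 10, 11} but the RHS claimed here equals {1, 3, 4, 5, 6, 7, 8, 9, 10, 11, 12, 13, 14}. The correct form is (A ∪ B)' = A' ∩ B'.

Identity is invalid: (A ∪ B)' = {4, 6, 10, 11} but A' ∪ B' = {1, 3, 4, 5, 6, 7, 8, 9, 10, 11, 12, 13, 14}. The correct De Morgan law is (A ∪ B)' = A' ∩ B'.


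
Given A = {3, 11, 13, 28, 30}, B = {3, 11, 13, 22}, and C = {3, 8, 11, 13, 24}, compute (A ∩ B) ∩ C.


A ∩ B = {3, 11, 13}
(A ∩ B) ∩ C = {3, 11, 13}

A ∩ B ∩ C = {3, 11, 13}


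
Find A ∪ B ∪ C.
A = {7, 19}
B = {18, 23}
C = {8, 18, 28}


A ∪ B = {7, 18, 19, 23}
(A ∪ B) ∪ C = {7, 8, 18, 19, 23, 28}

A ∪ B ∪ C = {7, 8, 18, 19, 23, 28}


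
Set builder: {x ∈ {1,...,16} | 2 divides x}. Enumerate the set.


Checking each candidate:
Condition: multiples of 2 in {1,...,16}
Result = {2, 4, 6, 8, 10, 12, 14, 16}

{2, 4, 6, 8, 10, 12, 14, 16}


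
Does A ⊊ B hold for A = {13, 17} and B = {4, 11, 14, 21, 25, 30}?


A ⊂ B requires: A ⊆ B AND A ≠ B.
A ⊆ B? No
A ⊄ B, so A is not a proper subset.

No, A is not a proper subset of B


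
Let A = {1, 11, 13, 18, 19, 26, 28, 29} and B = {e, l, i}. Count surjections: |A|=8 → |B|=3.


n = |A| = 8, k = |B| = 3. Surjections via inclusion-exclusion:
S(n,k) = Σ(-1)^i × C(k,i) × (k-i)^n, i=0 to k
i=0: (-1)^0×C(3,0)×3^8 = 6561
i=1: (-1)^1×C(3,1)×2^8 = -768
i=2: (-1)^2×C(3,2)×1^8 = 3
i=3: (-1)^3×C(3,3)×0^8 = 0
Total = 5796

Number of surjections = 5796


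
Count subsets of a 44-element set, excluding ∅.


Total subsets = 2^n = 2^44 = 17592186044416
Non-empty subsets exclude the empty set: 2^n - 1
= 17592186044416 - 1
= 17592186044415

Number of non-empty subsets = 17592186044415


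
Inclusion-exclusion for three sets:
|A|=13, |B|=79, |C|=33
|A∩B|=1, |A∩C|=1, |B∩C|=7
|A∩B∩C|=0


|A∪B∪C| = |A|+|B|+|C| - |A∩B|-|A∩C|-|B∩C| + |A∩B∩C|
= 13+79+33 - 1-1-7 + 0
= 125 - 9 + 0
= 116

|A ∪ B ∪ C| = 116


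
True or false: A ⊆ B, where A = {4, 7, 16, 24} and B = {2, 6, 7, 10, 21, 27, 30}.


A ⊆ B means every element of A is in B.
Elements in A not in B: {4, 16, 24}
So A ⊄ B.

No, A ⊄ B


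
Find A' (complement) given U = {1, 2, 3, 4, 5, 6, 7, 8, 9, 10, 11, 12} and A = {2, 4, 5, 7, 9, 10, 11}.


Aᶜ = U \ A = elements in U but not in A
U = {1, 2, 3, 4, 5, 6, 7, 8, 9, 10, 11, 12}
A = {2, 4, 5, 7, 9, 10, 11}
Aᶜ = {1, 3, 6, 8, 12}

Aᶜ = {1, 3, 6, 8, 12}


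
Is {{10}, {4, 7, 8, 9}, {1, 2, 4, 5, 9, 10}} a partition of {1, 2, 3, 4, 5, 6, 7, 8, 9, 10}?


A partition requires: (1) non-empty parts, (2) pairwise disjoint, (3) union = U
Parts: {10}, {4, 7, 8, 9}, {1, 2, 4, 5, 9, 10}
Union of parts: {1, 2, 4, 5, 7, 8, 9, 10}
U = {1, 2, 3, 4, 5, 6, 7, 8, 9, 10}
All non-empty? True
Pairwise disjoint? False
Covers U? False

No, not a valid partition


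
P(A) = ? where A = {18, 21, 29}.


|A| = 3, so |P(A)| = 2^3 = 8
Enumerate subsets by cardinality (0 to 3):
∅, {18}, {21}, {29}, {18, 21}, {18, 29}, {21, 29}, {18, 21, 29}

P(A) has 8 subsets: ∅, {18}, {21}, {29}, {18, 21}, {18, 29}, {21, 29}, {18, 21, 29}


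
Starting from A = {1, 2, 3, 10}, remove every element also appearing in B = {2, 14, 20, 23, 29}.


A \ B = elements in A but not in B
A = {1, 2, 3, 10}
B = {2, 14, 20, 23, 29}
Remove from A any elements in B
A \ B = {1, 3, 10}

A \ B = {1, 3, 10}


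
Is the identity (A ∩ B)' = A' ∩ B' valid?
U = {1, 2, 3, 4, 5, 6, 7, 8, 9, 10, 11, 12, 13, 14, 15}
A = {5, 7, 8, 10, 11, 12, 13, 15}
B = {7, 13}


LHS: A ∩ B = {7, 13}
(A ∩ B)' = U \ (A ∩ B) = {1, 2, 3, 4, 5, 6, 8, 9, 10, 11, 12, 14, 15}
A' = {1, 2, 3, 4, 6, 9, 14}, B' = {1, 2, 3, 4, 5, 6, 8, 9, 10, 11, 12, 14, 15}
Claimed RHS: A' ∩ B' = {1, 2, 3, 4, 6, 9, 14}
Identity is INVALID: LHS = {1, 2, 3, 4, 5, 6, 8, 9, 10, 11, 12, 14, 15} but the RHS claimed here equals {1, 2, 3, 4, 6, 9, 14}. The correct form is (A ∩ B)' = A' ∪ B'.

Identity is invalid: (A ∩ B)' = {1, 2, 3, 4, 5, 6, 8, 9, 10, 11, 12, 14, 15} but A' ∩ B' = {1, 2, 3, 4, 6, 9, 14}. The correct De Morgan law is (A ∩ B)' = A' ∪ B'.


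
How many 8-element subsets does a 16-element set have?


C(n,k) = n! / (k!(n-k)!)
C(16,8) = 16! / (8!8!)
= 12870

C(16,8) = 12870


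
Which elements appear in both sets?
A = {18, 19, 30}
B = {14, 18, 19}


A ∩ B = elements in both A and B
A = {18, 19, 30}
B = {14, 18, 19}
A ∩ B = {18, 19}

A ∩ B = {18, 19}


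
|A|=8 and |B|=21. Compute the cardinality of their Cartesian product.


|A × B| = |A| × |B|
= 8 × 21
= 168

|A × B| = 168


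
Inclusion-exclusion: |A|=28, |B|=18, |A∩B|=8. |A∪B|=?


|A ∪ B| = |A| + |B| - |A ∩ B|
= 28 + 18 - 8
= 38

|A ∪ B| = 38


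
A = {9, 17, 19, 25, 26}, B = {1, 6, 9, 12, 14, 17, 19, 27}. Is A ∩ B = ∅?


Disjoint means A ∩ B = ∅.
A ∩ B = {9, 17, 19}
A ∩ B ≠ ∅, so A and B are NOT disjoint.

No, A and B are not disjoint (A ∩ B = {9, 17, 19})


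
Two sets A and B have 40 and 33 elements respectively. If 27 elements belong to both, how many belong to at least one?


|A ∪ B| = |A| + |B| - |A ∩ B|
= 40 + 33 - 27
= 46

|A ∪ B| = 46


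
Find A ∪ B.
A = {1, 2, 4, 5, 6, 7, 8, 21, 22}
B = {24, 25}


A ∪ B = all elements in A or B (or both)
A = {1, 2, 4, 5, 6, 7, 8, 21, 22}
B = {24, 25}
A ∪ B = {1, 2, 4, 5, 6, 7, 8, 21, 22, 24, 25}

A ∪ B = {1, 2, 4, 5, 6, 7, 8, 21, 22, 24, 25}


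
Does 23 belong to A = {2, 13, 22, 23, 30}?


A = {2, 13, 22, 23, 30}
Checking if 23 is in A
23 is in A → True

23 ∈ A


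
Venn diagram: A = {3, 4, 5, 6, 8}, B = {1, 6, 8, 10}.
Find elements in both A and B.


A = {3, 4, 5, 6, 8}
B = {1, 6, 8, 10}
Region: in both A and B
Elements: {6, 8}

Elements in both A and B: {6, 8}


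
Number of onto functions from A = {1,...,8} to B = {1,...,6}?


n = |A| = 8, k = |B| = 6. Surjections via inclusion-exclusion:
S(n,k) = Σ(-1)^i × C(k,i) × (k-i)^n, i=0 to k
i=0: (-1)^0×C(6,0)×6^8 = 1679616
i=1: (-1)^1×C(6,1)×5^8 = -2343750
i=2: (-1)^2×C(6,2)×4^8 = 983040
i=3: (-1)^3×C(6,3)×3^8 = -131220
i=4: (-1)^4×C(6,4)×2^8 = 3840
i=5: (-1)^5×C(6,5)×1^8 = -6
i=6: (-1)^6×C(6,6)×0^8 = 0
Total = 191520

Number of surjections = 191520


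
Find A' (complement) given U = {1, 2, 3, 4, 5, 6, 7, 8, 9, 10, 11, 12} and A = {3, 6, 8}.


Aᶜ = U \ A = elements in U but not in A
U = {1, 2, 3, 4, 5, 6, 7, 8, 9, 10, 11, 12}
A = {3, 6, 8}
Aᶜ = {1, 2, 4, 5, 7, 9, 10, 11, 12}

Aᶜ = {1, 2, 4, 5, 7, 9, 10, 11, 12}


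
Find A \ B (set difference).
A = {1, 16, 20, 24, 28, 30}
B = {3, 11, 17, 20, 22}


A \ B = elements in A but not in B
A = {1, 16, 20, 24, 28, 30}
B = {3, 11, 17, 20, 22}
Remove from A any elements in B
A \ B = {1, 16, 24, 28, 30}

A \ B = {1, 16, 24, 28, 30}


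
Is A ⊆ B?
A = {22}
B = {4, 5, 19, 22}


A ⊆ B means every element of A is in B.
All elements of A are in B.
So A ⊆ B.

Yes, A ⊆ B


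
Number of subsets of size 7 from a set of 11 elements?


C(n,k) = n! / (k!(n-k)!)
C(11,7) = 11! / (7!4!)
= 330

C(11,7) = 330


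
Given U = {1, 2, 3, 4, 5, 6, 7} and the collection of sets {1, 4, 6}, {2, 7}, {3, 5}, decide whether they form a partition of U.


A partition requires: (1) non-empty parts, (2) pairwise disjoint, (3) union = U
Parts: {1, 4, 6}, {2, 7}, {3, 5}
Union of parts: {1, 2, 3, 4, 5, 6, 7}
U = {1, 2, 3, 4, 5, 6, 7}
All non-empty? True
Pairwise disjoint? True
Covers U? True

Yes, valid partition


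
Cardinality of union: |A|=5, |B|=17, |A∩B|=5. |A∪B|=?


|A ∪ B| = |A| + |B| - |A ∩ B|
= 5 + 17 - 5
= 17

|A ∪ B| = 17


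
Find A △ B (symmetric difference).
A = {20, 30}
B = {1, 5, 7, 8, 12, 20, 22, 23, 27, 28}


A △ B = (A \ B) ∪ (B \ A) = elements in exactly one of A or B
A \ B = {30}
B \ A = {1, 5, 7, 8, 12, 22, 23, 27, 28}
A △ B = {1, 5, 7, 8, 12, 22, 23, 27, 28, 30}

A △ B = {1, 5, 7, 8, 12, 22, 23, 27, 28, 30}


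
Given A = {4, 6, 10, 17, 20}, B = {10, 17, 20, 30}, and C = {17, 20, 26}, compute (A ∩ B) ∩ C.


A ∩ B = {10, 17, 20}
(A ∩ B) ∩ C = {17, 20}

A ∩ B ∩ C = {17, 20}


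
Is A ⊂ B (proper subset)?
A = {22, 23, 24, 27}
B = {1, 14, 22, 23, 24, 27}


A ⊂ B requires: A ⊆ B AND A ≠ B.
A ⊆ B? Yes
A = B? No
A ⊂ B: Yes (A is a proper subset of B)

Yes, A ⊂ B


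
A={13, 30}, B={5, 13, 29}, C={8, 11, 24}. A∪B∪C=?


A ∪ B = {5, 13, 29, 30}
(A ∪ B) ∪ C = {5, 8, 11, 13, 24, 29, 30}

A ∪ B ∪ C = {5, 8, 11, 13, 24, 29, 30}


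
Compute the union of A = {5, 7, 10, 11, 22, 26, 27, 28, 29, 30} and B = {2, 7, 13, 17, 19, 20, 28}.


A ∪ B = all elements in A or B (or both)
A = {5, 7, 10, 11, 22, 26, 27, 28, 29, 30}
B = {2, 7, 13, 17, 19, 20, 28}
A ∪ B = {2, 5, 7, 10, 11, 13, 17, 19, 20, 22, 26, 27, 28, 29, 30}

A ∪ B = {2, 5, 7, 10, 11, 13, 17, 19, 20, 22, 26, 27, 28, 29, 30}


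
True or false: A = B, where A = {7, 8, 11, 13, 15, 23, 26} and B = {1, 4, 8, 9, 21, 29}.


Two sets are equal iff they have exactly the same elements.
A = {7, 8, 11, 13, 15, 23, 26}
B = {1, 4, 8, 9, 21, 29}
Differences: {1, 4, 7, 9, 11, 13, 15, 21, 23, 26, 29}
A ≠ B

No, A ≠ B
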